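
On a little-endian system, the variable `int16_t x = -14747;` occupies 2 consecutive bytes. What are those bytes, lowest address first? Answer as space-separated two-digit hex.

Two's complement of -14747 in 16 bits: 14747 = 0x399B; invert → 0xC664; add 1 → 0xC665.
Split into bytes (most-significant first): C6 65.
In little-endian order the low byte comes first in memory.
So at ascending addresses the bytes are 65 C6.

65 C6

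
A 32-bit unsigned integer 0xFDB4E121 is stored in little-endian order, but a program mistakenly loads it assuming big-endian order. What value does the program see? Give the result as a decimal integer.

Stored little-endian, the bytes at ascending addresses are 21 E1 B4 FD.
Read back as big-endian, the last byte is least significant, giving 0x21E1B4FD.
0x21E1B4FD = 568440061.

568440061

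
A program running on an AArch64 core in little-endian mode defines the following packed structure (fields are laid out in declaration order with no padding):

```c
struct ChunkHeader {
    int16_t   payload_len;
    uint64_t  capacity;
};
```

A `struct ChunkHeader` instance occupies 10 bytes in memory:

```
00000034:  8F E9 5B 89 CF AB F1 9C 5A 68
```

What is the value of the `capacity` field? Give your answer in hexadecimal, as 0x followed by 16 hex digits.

`capacity` follows `payload_len` (2 bytes), so it starts at byte offset 2 and occupies 8 bytes.
Bytes at offsets 2..9: 5B 89 CF AB F1 9C 5A 68.
In little-endian order the low byte comes first in memory.
Reassemble most-significant byte first: 68 5A 9C F1 AB CF 89 5B → 0x685A9CF1ABCF895B.

0x685A9CF1ABCF895B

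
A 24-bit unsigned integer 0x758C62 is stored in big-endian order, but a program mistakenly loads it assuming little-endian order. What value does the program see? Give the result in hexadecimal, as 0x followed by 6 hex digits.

Stored big-endian, the bytes at ascending addresses are 75 8C 62.
Read back as little-endian, the first byte is least significant, giving 0x628C75.

0x628C75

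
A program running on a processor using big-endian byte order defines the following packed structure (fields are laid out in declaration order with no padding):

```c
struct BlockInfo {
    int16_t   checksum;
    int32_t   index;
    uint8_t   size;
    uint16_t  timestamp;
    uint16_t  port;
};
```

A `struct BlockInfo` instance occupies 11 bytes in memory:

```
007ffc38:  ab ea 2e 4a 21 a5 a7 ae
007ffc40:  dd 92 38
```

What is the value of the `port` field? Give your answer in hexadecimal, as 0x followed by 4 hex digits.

0x9238

`port` follows `checksum` (2 B), `index` (4 B), `size` (1 B), `timestamp` (2 B), so it starts at offset 2 + 4 + 1 + 2 = 9 and occupies 2 bytes.
Bytes at offsets 9..10: 92 38.
Big-endian stores the most-significant byte at the lowest address.
The bytes are already most-significant first: 0x9238.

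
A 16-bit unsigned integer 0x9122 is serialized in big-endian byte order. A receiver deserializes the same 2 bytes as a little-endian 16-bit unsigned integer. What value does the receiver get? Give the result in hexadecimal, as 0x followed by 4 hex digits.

0x2291

Stored big-endian, the bytes at ascending addresses are 91 22.
Read back as little-endian, the first byte is least significant, giving 0x2291.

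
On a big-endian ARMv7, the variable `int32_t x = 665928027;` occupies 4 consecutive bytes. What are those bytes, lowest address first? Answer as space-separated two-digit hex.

27 B1 41 5B

665928027 in hexadecimal, padded to 32 bits, is 0x27B1415B.
Split into bytes (most-significant first): 27 B1 41 5B.
Big-endian: lowest address holds the most-significant byte.
So the memory order matches the most-significant-first order: 27 B1 41 5B.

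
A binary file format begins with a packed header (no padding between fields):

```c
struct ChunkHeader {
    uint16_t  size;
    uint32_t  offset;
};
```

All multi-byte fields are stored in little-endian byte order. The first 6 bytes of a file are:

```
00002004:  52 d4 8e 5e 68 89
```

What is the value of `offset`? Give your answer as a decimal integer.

`offset` follows `size` (2 bytes), so it starts at byte offset 2 and occupies 4 bytes.
Bytes at offsets 2..5: 8E 5E 68 89.
Little-endian: lowest address holds the least-significant byte.
Reassemble most-significant byte first: 89 68 5E 8E → 0x89685E8E.
0x89685E8E = 2305318542.

2305318542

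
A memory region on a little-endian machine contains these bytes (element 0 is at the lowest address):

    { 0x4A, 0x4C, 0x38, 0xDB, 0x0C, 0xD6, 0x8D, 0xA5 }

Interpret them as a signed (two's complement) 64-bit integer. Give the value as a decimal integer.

-6517317735029388214

Little-endian stores the least-significant byte at the lowest address.
Reassemble most-significant byte first: A5 8D D6 0C DB 38 4C 4A → 0xA58DD60CDB384C4A.
Top bit is set, so as a signed 64-bit value this is 0xA58DD60CDB384C4A − 2^64 = -6517317735029388214.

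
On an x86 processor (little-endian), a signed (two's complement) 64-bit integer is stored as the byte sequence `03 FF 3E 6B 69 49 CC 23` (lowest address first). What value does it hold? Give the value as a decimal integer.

Little-endian: lowest address holds the least-significant byte.
Reassemble most-significant byte first: 23 CC 49 69 6B 3E FF 03 → 0x23CC49696B3EFF03.
0x23CC49696B3EFF03 = 2579517403696135939.

2579517403696135939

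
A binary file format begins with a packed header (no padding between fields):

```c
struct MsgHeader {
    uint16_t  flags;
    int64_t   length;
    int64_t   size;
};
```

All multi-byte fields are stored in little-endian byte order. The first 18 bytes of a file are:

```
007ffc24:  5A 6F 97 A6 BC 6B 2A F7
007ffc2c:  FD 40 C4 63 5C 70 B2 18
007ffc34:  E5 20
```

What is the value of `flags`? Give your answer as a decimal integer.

`flags` is the first field, at byte offset 0, occupying 2 bytes.
Bytes at offsets 0..1: 5A 6F.
Little-endian stores the least-significant byte at the lowest address.
Reassemble most-significant byte first: 6F 5A → 0x6F5A.
0x6F5A = 28506.

28506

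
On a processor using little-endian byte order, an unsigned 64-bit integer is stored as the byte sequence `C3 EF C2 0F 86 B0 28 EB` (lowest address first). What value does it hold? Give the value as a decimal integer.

In little-endian order the low byte comes first in memory.
Reassemble most-significant byte first: EB 28 B0 86 0F C2 EF C3 → 0xEB28B0860FC2EFC3.
0xEB28B0860FC2EFC3 = 16944987687818031043.

16944987687818031043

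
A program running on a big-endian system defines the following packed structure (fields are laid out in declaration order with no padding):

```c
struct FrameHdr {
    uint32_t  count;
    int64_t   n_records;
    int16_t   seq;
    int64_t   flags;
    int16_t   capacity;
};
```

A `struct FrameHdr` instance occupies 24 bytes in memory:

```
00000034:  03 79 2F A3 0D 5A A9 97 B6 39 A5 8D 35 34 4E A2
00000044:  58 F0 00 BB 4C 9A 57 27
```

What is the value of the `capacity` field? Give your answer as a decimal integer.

22311

`capacity` follows `count` (4 B), `n_records` (8 B), `seq` (2 B), `flags` (8 B), so it starts at offset 4 + 8 + 2 + 8 = 22 and occupies 2 bytes.
Bytes at offsets 22..23: 57 27.
Big-endian: lowest address holds the most-significant byte.
The bytes are already most-significant first: 0x5727.
0x5727 = 22311.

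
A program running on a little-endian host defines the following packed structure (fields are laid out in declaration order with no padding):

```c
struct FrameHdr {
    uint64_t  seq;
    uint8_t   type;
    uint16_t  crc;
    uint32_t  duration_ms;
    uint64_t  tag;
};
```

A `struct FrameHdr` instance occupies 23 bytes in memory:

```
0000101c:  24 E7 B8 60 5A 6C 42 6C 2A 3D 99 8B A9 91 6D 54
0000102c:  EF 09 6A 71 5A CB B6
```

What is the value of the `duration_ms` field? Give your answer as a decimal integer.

`duration_ms` follows `seq` (8 B), `type` (1 B), `crc` (2 B), so it starts at offset 8 + 1 + 2 = 11 and occupies 4 bytes.
Bytes at offsets 11..14: 8B A9 91 6D.
In little-endian order the low byte comes first in memory.
Reassemble most-significant byte first: 6D 91 A9 8B → 0x6D91A98B.
0x6D91A98B = 1838262667.

1838262667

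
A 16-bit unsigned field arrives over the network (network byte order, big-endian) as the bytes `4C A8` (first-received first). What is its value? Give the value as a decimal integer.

19624

Big-endian: lowest address holds the most-significant byte.
The bytes are already most-significant first: 0x4CA8.
0x4CA8 = 19624.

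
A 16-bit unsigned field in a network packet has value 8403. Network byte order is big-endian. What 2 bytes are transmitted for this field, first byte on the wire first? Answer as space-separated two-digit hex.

8403 in hexadecimal, padded to 16 bits, is 0x20D3.
Split into bytes (most-significant first): 20 D3.
Big-endian: lowest address holds the most-significant byte.
So the memory order matches the most-significant-first order: 20 D3.

20 D3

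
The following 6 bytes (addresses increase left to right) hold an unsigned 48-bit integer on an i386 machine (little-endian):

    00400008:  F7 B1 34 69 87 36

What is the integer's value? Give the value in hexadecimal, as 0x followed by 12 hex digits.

Little-endian: lowest address holds the least-significant byte.
Reassemble most-significant byte first: 36 87 69 34 B1 F7 → 0x36876934B1F7.

0x36876934B1F7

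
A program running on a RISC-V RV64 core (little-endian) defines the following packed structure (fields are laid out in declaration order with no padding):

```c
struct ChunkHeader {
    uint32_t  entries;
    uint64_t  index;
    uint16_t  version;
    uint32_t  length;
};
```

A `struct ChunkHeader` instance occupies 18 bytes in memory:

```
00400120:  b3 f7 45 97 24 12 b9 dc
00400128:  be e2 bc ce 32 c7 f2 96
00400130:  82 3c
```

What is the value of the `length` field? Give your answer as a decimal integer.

`length` follows `entries` (4 B), `index` (8 B), `version` (2 B), so it starts at offset 4 + 8 + 2 = 14 and occupies 4 bytes.
Bytes at offsets 14..17: F2 96 82 3C.
Little-endian: lowest address holds the least-significant byte.
Reassemble most-significant byte first: 3C 82 96 F2 → 0x3C8296F2.
0x3C8296F2 = 1015191282.

1015191282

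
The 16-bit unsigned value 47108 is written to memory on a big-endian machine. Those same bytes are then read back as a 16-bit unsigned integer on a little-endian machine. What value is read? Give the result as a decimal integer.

47108 in 16-bit hexadecimal is 0xB804.
Stored big-endian, the bytes at ascending addresses are B8 04.
Read back as little-endian, the first byte is least significant, giving 0x04B8.
0x04B8 = 1208.

1208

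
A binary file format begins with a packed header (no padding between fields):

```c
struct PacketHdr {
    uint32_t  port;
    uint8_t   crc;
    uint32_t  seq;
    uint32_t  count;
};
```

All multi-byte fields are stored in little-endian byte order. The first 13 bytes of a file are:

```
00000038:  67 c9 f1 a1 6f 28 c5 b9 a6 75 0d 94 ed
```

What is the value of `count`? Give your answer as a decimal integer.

3985902965

`count` follows `port` (4 B), `crc` (1 B), `seq` (4 B), so it starts at offset 4 + 1 + 4 = 9 and occupies 4 bytes.
Bytes at offsets 9..12: 75 0D 94 ED.
Little-endian: lowest address holds the least-significant byte.
Reassemble most-significant byte first: ED 94 0D 75 → 0xED940D75.
0xED940D75 = 3985902965.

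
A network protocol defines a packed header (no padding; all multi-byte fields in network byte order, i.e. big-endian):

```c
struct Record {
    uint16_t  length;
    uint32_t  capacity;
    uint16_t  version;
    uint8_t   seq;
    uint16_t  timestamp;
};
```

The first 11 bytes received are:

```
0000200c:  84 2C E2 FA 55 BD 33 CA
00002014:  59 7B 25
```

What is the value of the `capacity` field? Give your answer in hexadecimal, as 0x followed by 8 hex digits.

`capacity` follows `length` (2 bytes), so it starts at byte offset 2 and occupies 4 bytes.
Bytes at offsets 2..5: E2 FA 55 BD.
In big-endian order the high byte comes first in memory.
The bytes are already most-significant first: 0xE2FA55BD.

0xE2FA55BD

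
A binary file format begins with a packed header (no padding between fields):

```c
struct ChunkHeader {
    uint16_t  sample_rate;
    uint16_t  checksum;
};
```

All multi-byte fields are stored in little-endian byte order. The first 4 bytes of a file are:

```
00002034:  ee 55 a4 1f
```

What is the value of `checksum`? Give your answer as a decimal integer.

8100

`checksum` follows `sample_rate` (2 bytes), so it starts at byte offset 2 and occupies 2 bytes.
Bytes at offsets 2..3: A4 1F.
In little-endian order the low byte comes first in memory.
Reassemble most-significant byte first: 1F A4 → 0x1FA4.
0x1FA4 = 8100.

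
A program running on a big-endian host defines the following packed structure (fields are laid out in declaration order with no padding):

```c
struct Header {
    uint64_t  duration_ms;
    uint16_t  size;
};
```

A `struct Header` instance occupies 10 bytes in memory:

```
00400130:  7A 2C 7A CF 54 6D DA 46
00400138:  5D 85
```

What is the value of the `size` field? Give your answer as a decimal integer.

`size` follows `duration_ms` (8 bytes), so it starts at byte offset 8 and occupies 2 bytes.
Bytes at offsets 8..9: 5D 85.
Big-endian: lowest address holds the most-significant byte.
The bytes are already most-significant first: 0x5D85.
0x5D85 = 23941.

23941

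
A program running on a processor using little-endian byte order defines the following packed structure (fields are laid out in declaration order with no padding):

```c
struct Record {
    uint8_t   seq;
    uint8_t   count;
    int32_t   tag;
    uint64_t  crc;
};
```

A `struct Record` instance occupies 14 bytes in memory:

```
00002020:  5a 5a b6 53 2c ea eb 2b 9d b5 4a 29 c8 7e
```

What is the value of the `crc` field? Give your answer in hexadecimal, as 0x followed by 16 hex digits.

`crc` follows `seq` (1 B), `count` (1 B), `tag` (4 B), so it starts at offset 1 + 1 + 4 = 6 and occupies 8 bytes.
Bytes at offsets 6..13: EB 2B 9D B5 4A 29 C8 7E.
In little-endian order the low byte comes first in memory.
Reassemble most-significant byte first: 7E C8 29 4A B5 9D 2B EB → 0x7EC8294AB59D2BEB.

0x7EC8294AB59D2BEB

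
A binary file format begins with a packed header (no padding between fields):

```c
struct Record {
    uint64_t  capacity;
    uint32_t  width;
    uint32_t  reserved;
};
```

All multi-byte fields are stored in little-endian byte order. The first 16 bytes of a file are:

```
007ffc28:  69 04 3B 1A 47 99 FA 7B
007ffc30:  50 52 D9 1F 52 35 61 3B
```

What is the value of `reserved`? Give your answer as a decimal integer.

996226386

`reserved` follows `capacity` (8 B), `width` (4 B), so it starts at offset 8 + 4 = 12 and occupies 4 bytes.
Bytes at offsets 12..15: 52 35 61 3B.
In little-endian order the low byte comes first in memory.
Reassemble most-significant byte first: 3B 61 35 52 → 0x3B613552.
0x3B613552 = 996226386.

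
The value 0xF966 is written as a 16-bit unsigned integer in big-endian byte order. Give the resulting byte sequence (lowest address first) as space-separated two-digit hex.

F9 66

Split into bytes (most-significant first): F9 66.
Big-endian stores the most-significant byte at the lowest address.
So the memory order matches the most-significant-first order: F9 66.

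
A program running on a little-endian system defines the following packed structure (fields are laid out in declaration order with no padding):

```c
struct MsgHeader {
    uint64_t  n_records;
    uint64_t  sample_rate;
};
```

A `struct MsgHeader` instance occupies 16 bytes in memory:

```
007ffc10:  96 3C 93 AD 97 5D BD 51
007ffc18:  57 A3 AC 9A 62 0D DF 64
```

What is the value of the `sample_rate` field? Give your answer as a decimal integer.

`sample_rate` follows `n_records` (8 bytes), so it starts at byte offset 8 and occupies 8 bytes.
Bytes at offsets 8..15: 57 A3 AC 9A 62 0D DF 64.
In little-endian order the low byte comes first in memory.
Reassemble most-significant byte first: 64 DF 0D 62 9A AC A3 57 → 0x64DF0D629AACA357.
0x64DF0D629AACA357 = 7268543040752231255.

7268543040752231255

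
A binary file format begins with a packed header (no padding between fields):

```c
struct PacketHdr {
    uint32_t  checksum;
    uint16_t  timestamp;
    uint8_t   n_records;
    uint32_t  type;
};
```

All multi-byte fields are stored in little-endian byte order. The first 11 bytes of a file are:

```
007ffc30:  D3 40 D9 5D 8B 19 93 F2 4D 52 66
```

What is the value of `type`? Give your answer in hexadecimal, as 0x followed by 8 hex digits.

0x66524DF2

`type` follows `checksum` (4 B), `timestamp` (2 B), `n_records` (1 B), so it starts at offset 4 + 2 + 1 = 7 and occupies 4 bytes.
Bytes at offsets 7..10: F2 4D 52 66.
In little-endian order the low byte comes first in memory.
Reassemble most-significant byte first: 66 52 4D F2 → 0x66524DF2.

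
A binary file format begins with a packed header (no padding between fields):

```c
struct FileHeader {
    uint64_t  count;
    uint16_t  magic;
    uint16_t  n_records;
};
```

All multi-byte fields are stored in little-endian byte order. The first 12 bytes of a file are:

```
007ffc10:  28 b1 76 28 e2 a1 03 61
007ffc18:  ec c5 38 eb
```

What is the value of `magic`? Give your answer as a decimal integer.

50668

`magic` follows `count` (8 bytes), so it starts at byte offset 8 and occupies 2 bytes.
Bytes at offsets 8..9: EC C5.
In little-endian order the low byte comes first in memory.
Reassemble most-significant byte first: C5 EC → 0xC5EC.
0xC5EC = 50668.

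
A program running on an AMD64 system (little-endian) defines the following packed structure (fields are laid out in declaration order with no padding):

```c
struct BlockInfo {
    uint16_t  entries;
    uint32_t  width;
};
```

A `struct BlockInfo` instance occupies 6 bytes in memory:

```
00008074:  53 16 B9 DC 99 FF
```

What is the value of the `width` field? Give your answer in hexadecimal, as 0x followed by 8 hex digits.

0xFF99DCB9

`width` follows `entries` (2 bytes), so it starts at byte offset 2 and occupies 4 bytes.
Bytes at offsets 2..5: B9 DC 99 FF.
Little-endian stores the least-significant byte at the lowest address.
Reassemble most-significant byte first: FF 99 DC B9 → 0xFF99DCB9.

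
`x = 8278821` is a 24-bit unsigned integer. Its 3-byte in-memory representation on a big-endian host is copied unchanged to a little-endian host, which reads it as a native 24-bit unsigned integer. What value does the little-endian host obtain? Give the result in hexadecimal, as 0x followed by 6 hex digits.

8278821 in 24-bit hexadecimal is 0x7E5325.
Stored big-endian, the bytes at ascending addresses are 7E 53 25.
Read back as little-endian, the first byte is least significant, giving 0x25537E.

0x25537E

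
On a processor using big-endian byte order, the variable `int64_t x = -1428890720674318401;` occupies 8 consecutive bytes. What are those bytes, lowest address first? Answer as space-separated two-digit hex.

EC 2B 8F 75 CB 5A F7 BF

Two's complement of -1428890720674318401 in 64 bits: 1428890720674318401 = 0x13D4708A34A50841; invert → 0xEC2B8F75CB5AF7BE; add 1 → 0xEC2B8F75CB5AF7BF.
Split into bytes (most-significant first): EC 2B 8F 75 CB 5A F7 BF.
In big-endian order the high byte comes first in memory.
So the memory order matches the most-significant-first order: EC 2B 8F 75 CB 5A F7 BF.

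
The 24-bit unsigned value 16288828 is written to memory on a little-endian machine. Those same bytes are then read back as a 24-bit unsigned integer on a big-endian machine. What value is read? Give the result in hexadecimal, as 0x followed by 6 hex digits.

16288828 in 24-bit hexadecimal is 0xF88C3C.
Stored little-endian, the bytes at ascending addresses are 3C 8C F8.
Read back as big-endian, the last byte is least significant, giving 0x3C8CF8.

0x3C8CF8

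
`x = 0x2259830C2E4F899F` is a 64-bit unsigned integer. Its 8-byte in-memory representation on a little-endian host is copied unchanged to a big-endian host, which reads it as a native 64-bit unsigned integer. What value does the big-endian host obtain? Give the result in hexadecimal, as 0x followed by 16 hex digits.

Stored little-endian, the bytes at ascending addresses are 9F 89 4F 2E 0C 83 59 22.
Read back as big-endian, the last byte is least significant, giving 0x9F894F2E0C835922.

0x9F894F2E0C835922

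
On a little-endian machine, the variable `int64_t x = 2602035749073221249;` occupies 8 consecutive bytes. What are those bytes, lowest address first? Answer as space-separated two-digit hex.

81 76 60 44 BA 49 1C 24

2602035749073221249 in hexadecimal, padded to 64 bits, is 0x241C49BA44607681.
Split into bytes (most-significant first): 24 1C 49 BA 44 60 76 81.
Little-endian stores the least-significant byte at the lowest address.
So at ascending addresses the bytes are 81 76 60 44 BA 49 1C 24.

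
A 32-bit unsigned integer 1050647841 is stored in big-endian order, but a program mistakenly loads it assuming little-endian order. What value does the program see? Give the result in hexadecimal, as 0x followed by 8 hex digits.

1050647841 in 32-bit hexadecimal is 0x3E9F9D21.
Stored big-endian, the bytes at ascending addresses are 3E 9F 9D 21.
Read back as little-endian, the first byte is least significant, giving 0x219D9F3E.

0x219D9F3E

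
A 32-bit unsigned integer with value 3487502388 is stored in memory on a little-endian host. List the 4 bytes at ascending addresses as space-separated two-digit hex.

34 10 DF CF

3487502388 in hexadecimal, padded to 32 bits, is 0xCFDF1034.
Split into bytes (most-significant first): CF DF 10 34.
Little-endian stores the least-significant byte at the lowest address.
So at ascending addresses the bytes are 34 10 DF CF.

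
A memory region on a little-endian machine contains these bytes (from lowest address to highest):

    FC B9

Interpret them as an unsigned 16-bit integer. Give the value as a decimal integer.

47612

Little-endian stores the least-significant byte at the lowest address.
Reassemble most-significant byte first: B9 FC → 0xB9FC.
0xB9FC = 47612.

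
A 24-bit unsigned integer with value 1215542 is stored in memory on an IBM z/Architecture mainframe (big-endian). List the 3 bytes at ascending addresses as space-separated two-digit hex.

12 8C 36

1215542 in hexadecimal, padded to 24 bits, is 0x128C36.
Split into bytes (most-significant first): 12 8C 36.
In big-endian order the high byte comes first in memory.
So the memory order matches the most-significant-first order: 12 8C 36.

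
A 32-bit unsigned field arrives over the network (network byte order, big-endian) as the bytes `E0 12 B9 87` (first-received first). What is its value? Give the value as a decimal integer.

Big-endian: lowest address holds the most-significant byte.
The bytes are already most-significant first: 0xE012B987.
0xE012B987 = 3759323527.

3759323527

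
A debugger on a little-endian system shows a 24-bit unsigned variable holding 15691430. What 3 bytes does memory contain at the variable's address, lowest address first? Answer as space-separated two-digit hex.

A6 6E EF

15691430 in hexadecimal, padded to 24 bits, is 0xEF6EA6.
Split into bytes (most-significant first): EF 6E A6.
In little-endian order the low byte comes first in memory.
So at ascending addresses the bytes are A6 6E EF.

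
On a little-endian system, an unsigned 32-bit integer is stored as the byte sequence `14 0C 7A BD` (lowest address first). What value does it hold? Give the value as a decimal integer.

3178892308

Little-endian: lowest address holds the least-significant byte.
Reassemble most-significant byte first: BD 7A 0C 14 → 0xBD7A0C14.
0xBD7A0C14 = 3178892308.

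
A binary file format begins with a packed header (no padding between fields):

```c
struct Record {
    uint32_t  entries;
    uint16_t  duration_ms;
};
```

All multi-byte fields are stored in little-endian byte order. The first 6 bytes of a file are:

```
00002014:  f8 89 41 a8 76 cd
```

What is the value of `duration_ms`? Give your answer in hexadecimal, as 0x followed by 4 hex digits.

0xCD76

`duration_ms` follows `entries` (4 bytes), so it starts at byte offset 4 and occupies 2 bytes.
Bytes at offsets 4..5: 76 CD.
Little-endian: lowest address holds the least-significant byte.
Reassemble most-significant byte first: CD 76 → 0xCD76.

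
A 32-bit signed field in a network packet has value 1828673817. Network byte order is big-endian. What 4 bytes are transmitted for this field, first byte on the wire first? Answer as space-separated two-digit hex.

1828673817 in hexadecimal, padded to 32 bits, is 0x6CFF5919.
Split into bytes (most-significant first): 6C FF 59 19.
Big-endian: lowest address holds the most-significant byte.
So the memory order matches the most-significant-first order: 6C FF 59 19.

6C FF 59 19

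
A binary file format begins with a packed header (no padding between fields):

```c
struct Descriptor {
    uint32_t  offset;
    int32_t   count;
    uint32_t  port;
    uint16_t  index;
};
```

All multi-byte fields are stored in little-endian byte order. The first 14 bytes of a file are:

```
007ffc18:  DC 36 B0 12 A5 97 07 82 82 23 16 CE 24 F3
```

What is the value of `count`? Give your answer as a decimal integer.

-2113431643

`count` follows `offset` (4 bytes), so it starts at byte offset 4 and occupies 4 bytes.
Bytes at offsets 4..7: A5 97 07 82.
Little-endian stores the least-significant byte at the lowest address.
Reassemble most-significant byte first: 82 07 97 A5 → 0x820797A5.
Top bit is set, so as a signed 32-bit value this is 0x820797A5 − 2^32 = -2113431643.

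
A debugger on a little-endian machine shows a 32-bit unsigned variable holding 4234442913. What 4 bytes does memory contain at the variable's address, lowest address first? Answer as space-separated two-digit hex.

A1 78 64 FC

4234442913 in hexadecimal, padded to 32 bits, is 0xFC6478A1.
Split into bytes (most-significant first): FC 64 78 A1.
In little-endian order the low byte comes first in memory.
So at ascending addresses the bytes are A1 78 64 FC.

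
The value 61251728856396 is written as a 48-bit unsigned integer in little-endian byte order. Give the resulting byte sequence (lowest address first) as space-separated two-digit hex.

4C 55 8A 47 B5 37

61251728856396 in hexadecimal, padded to 48 bits, is 0x37B5478A554C.
Split into bytes (most-significant first): 37 B5 47 8A 55 4C.
In little-endian order the low byte comes first in memory.
So at ascending addresses the bytes are 4C 55 8A 47 B5 37.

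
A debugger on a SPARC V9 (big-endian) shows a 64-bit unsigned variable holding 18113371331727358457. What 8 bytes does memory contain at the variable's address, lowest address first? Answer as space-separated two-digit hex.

18113371331727358457 in hexadecimal, padded to 64 bits, is 0xFB5F9F41E85A79F9.
Split into bytes (most-significant first): FB 5F 9F 41 E8 5A 79 F9.
In big-endian order the high byte comes first in memory.
So the memory order matches the most-significant-first order: FB 5F 9F 41 E8 5A 79 F9.

FB 5F 9F 41 E8 5A 79 F9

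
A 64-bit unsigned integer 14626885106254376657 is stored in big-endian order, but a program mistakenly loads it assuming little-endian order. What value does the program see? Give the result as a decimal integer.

15091209341533093322

14626885106254376657 in 64-bit hexadecimal is 0xCAFD2281F0BE6ED1.
Stored big-endian, the bytes at ascending addresses are CA FD 22 81 F0 BE 6E D1.
Read back as little-endian, the first byte is least significant, giving 0xD16EBEF08122FDCA.
0xD16EBEF08122FDCA = 15091209341533093322.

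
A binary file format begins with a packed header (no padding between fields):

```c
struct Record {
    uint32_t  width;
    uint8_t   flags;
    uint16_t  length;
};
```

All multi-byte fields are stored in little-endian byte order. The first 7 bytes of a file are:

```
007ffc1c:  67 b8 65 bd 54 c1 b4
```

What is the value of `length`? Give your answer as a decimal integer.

46273

`length` follows `width` (4 B), `flags` (1 B), so it starts at offset 4 + 1 = 5 and occupies 2 bytes.
Bytes at offsets 5..6: C1 B4.
Little-endian: lowest address holds the least-significant byte.
Reassemble most-significant byte first: B4 C1 → 0xB4C1.
0xB4C1 = 46273.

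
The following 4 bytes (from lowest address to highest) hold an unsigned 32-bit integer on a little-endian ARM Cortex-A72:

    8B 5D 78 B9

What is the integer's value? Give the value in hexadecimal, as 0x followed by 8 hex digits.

0xB9785D8B

Little-endian: lowest address holds the least-significant byte.
Reassemble most-significant byte first: B9 78 5D 8B → 0xB9785D8B.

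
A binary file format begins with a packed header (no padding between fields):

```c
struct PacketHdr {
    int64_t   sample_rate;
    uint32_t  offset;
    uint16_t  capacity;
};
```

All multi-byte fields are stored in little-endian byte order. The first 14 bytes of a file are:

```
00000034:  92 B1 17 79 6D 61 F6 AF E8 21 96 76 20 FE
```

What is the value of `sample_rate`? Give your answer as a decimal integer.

`sample_rate` is the first field, at byte offset 0, occupying 8 bytes.
Bytes at offsets 0..7: 92 B1 17 79 6D 61 F6 AF.
Little-endian: lowest address holds the least-significant byte.
Reassemble most-significant byte first: AF F6 61 6D 79 17 B1 92 → 0xAFF6616D7917B192.
Top bit is set, so as a signed 64-bit value this is 0xAFF6616D7917B192 − 2^64 = -5767315149990415982.

-5767315149990415982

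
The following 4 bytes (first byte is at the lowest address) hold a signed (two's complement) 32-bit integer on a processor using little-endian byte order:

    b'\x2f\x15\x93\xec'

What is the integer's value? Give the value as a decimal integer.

In little-endian order the low byte comes first in memory.
Reassemble most-significant byte first: EC 93 15 2F → 0xEC93152F.
Top bit is set, so as a signed 32-bit value this is 0xEC93152F − 2^32 = -325905105.

-325905105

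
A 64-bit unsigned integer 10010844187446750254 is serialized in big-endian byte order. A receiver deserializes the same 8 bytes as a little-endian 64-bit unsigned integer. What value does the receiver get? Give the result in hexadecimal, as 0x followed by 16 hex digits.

10010844187446750254 in 64-bit hexadecimal is 0x8AEDA9BFAE8C2C2E.
Stored big-endian, the bytes at ascending addresses are 8A ED A9 BF AE 8C 2C 2E.
Read back as little-endian, the first byte is least significant, giving 0x2E2C8CAEBFA9ED8A.

0x2E2C8CAEBFA9ED8A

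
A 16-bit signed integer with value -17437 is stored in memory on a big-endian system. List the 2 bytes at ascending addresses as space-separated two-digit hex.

Two's complement of -17437 in 16 bits: 17437 = 0x441D; invert → 0xBBE2; add 1 → 0xBBE3.
Split into bytes (most-significant first): BB E3.
Big-endian: lowest address holds the most-significant byte.
So the memory order matches the most-significant-first order: BB E3.

BB E3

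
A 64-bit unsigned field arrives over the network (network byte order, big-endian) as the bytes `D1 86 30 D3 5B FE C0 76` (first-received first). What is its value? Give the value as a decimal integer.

15097808485145821302

Big-endian: lowest address holds the most-significant byte.
The bytes are already most-significant first: 0xD18630D35BFEC076.
0xD18630D35BFEC076 = 15097808485145821302.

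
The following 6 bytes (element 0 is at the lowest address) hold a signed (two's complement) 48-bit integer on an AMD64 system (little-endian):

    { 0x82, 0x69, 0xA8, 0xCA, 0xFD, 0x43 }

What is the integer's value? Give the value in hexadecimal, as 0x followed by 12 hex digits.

In little-endian order the low byte comes first in memory.
Reassemble most-significant byte first: 43 FD CA A8 69 82 → 0x43FDCAA86982.

0x43FDCAA86982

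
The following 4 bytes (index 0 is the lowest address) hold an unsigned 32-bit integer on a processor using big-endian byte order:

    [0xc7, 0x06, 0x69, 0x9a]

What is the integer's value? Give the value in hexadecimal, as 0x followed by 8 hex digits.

0xC706699A

Big-endian: lowest address holds the most-significant byte.
The bytes are already most-significant first: 0xC706699A.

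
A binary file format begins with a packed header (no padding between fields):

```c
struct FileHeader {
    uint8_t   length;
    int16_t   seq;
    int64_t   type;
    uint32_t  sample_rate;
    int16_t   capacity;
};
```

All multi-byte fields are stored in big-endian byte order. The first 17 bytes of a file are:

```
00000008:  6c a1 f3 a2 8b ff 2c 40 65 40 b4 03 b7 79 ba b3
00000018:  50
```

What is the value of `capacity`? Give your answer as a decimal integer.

`capacity` follows `length` (1 B), `seq` (2 B), `type` (8 B), `sample_rate` (4 B), so it starts at offset 1 + 2 + 8 + 4 = 15 and occupies 2 bytes.
Bytes at offsets 15..16: B3 50.
Big-endian: lowest address holds the most-significant byte.
The bytes are already most-significant first: 0xB350.
Top bit is set, so as a signed 16-bit value this is 0xB350 − 2^16 = -19632.

-19632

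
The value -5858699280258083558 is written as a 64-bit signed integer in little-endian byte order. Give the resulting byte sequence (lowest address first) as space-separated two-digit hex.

Two's complement of -5858699280258083558 in 64 bits: 5858699280258083558 = 0x514E47F4659EAAE6; invert → 0xAEB1B80B9A615519; add 1 → 0xAEB1B80B9A61551A.
Split into bytes (most-significant first): AE B1 B8 0B 9A 61 55 1A.
Little-endian: lowest address holds the least-significant byte.
So at ascending addresses the bytes are 1A 55 61 9A 0B B8 B1 AE.

1A 55 61 9A 0B B8 B1 AE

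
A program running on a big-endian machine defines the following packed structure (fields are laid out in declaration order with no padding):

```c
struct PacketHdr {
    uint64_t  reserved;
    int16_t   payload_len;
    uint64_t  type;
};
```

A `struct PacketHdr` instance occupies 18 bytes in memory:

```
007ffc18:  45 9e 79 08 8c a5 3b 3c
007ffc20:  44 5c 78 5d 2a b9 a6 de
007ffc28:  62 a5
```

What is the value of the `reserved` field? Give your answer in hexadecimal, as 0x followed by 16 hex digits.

`reserved` is the first field, at byte offset 0, occupying 8 bytes.
Bytes at offsets 0..7: 45 9E 79 08 8C A5 3B 3C.
In big-endian order the high byte comes first in memory.
The bytes are already most-significant first: 0x459E79088CA53B3C.

0x459E79088CA53B3C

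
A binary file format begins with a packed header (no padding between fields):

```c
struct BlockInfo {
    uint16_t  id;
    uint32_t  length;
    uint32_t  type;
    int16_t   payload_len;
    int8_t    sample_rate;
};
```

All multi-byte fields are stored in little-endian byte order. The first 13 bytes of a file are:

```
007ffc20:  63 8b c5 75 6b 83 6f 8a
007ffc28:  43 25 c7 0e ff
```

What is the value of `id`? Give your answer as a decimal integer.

35683

`id` is the first field, at byte offset 0, occupying 2 bytes.
Bytes at offsets 0..1: 63 8B.
Little-endian: lowest address holds the least-significant byte.
Reassemble most-significant byte first: 8B 63 → 0x8B63.
0x8B63 = 35683.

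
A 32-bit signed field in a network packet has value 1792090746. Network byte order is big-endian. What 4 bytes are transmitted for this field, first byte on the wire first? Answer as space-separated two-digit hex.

1792090746 in hexadecimal, padded to 32 bits, is 0x6AD1227A.
Split into bytes (most-significant first): 6A D1 22 7A.
In big-endian order the high byte comes first in memory.
So the memory order matches the most-significant-first order: 6A D1 22 7A.

6A D1 22 7A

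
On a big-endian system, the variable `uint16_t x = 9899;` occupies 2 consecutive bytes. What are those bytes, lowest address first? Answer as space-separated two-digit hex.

9899 in hexadecimal, padded to 16 bits, is 0x26AB.
Split into bytes (most-significant first): 26 AB.
In big-endian order the high byte comes first in memory.
So the memory order matches the most-significant-first order: 26 AB.

26 AB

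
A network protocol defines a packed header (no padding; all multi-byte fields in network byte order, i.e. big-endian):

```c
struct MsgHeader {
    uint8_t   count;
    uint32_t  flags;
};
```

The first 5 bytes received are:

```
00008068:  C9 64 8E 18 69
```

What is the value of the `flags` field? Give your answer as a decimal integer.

1687033961

`flags` follows `count` (1 byte), so it starts at byte offset 1 and occupies 4 bytes.
Bytes at offsets 1..4: 64 8E 18 69.
Big-endian: lowest address holds the most-significant byte.
The bytes are already most-significant first: 0x648E1869.
0x648E1869 = 1687033961.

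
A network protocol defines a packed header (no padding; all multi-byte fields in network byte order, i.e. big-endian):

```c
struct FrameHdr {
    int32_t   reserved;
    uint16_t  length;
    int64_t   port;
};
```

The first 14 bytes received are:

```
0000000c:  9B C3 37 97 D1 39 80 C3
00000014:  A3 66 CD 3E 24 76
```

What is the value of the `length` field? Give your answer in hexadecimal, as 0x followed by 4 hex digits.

`length` follows `reserved` (4 bytes), so it starts at byte offset 4 and occupies 2 bytes.
Bytes at offsets 4..5: D1 39.
Big-endian: lowest address holds the most-significant byte.
The bytes are already most-significant first: 0xD139.

0xD139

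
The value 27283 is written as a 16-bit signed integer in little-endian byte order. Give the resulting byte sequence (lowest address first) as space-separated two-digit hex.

27283 in hexadecimal, padded to 16 bits, is 0x6A93.
Split into bytes (most-significant first): 6A 93.
Little-endian: lowest address holds the least-significant byte.
So at ascending addresses the bytes are 93 6A.

93 6A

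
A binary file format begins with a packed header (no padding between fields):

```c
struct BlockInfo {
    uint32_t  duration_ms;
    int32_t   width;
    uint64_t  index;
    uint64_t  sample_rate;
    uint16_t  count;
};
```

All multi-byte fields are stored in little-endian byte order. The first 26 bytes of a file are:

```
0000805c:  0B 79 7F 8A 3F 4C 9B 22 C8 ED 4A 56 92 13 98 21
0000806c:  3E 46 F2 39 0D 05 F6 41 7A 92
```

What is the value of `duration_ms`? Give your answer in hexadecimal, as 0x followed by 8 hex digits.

0x8A7F790B

`duration_ms` is the first field, at byte offset 0, occupying 4 bytes.
Bytes at offsets 0..3: 0B 79 7F 8A.
Little-endian stores the least-significant byte at the lowest address.
Reassemble most-significant byte first: 8A 7F 79 0B → 0x8A7F790B.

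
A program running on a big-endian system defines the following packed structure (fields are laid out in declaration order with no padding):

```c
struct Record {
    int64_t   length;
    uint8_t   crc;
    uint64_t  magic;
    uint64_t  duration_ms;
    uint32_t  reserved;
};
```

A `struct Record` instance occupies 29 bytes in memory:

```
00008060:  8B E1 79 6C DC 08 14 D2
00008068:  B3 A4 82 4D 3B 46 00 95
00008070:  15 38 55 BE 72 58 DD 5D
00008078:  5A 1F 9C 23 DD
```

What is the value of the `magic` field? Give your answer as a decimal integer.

11854122086165419285

`magic` follows `length` (8 B), `crc` (1 B), so it starts at offset 8 + 1 = 9 and occupies 8 bytes.
Bytes at offsets 9..16: A4 82 4D 3B 46 00 95 15.
Big-endian stores the most-significant byte at the lowest address.
The bytes are already most-significant first: 0xA4824D3B46009515.
0xA4824D3B46009515 = 11854122086165419285.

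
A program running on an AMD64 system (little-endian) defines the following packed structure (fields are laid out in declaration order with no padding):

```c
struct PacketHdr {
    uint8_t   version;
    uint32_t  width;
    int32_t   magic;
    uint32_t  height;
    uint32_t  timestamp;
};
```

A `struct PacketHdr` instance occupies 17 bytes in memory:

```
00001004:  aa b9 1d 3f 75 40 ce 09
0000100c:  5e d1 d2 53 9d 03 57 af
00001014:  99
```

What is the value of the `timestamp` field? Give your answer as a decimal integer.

`timestamp` follows `version` (1 B), `width` (4 B), `magic` (4 B), `height` (4 B), so it starts at offset 1 + 4 + 4 + 4 = 13 and occupies 4 bytes.
Bytes at offsets 13..16: 03 57 AF 99.
In little-endian order the low byte comes first in memory.
Reassemble most-significant byte first: 99 AF 57 03 → 0x99AF5703.
0x99AF5703 = 2578405123.

2578405123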